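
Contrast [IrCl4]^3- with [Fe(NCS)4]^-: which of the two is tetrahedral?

For [IrCl4]^3-: Ligand charges: each chloride is −1. With an overall charge of −3 the iridium centre must be in the +1 oxidation state. Group 9 minus oxidation state 1 gives a d⁸ configuration. A 5d d⁸ ion has a large crystal-field splitting; square planar leaves the high-energy d_{x²−y²} orbital empty and maximises CFSE. → square planar.
For [Fe(NCS)4]^-: Summing ligand charges against the −1 overall charge gives an oxidation state of +3 for iron. Group 8 minus oxidation state 3 gives a d⁵ configuration. A high-spin d⁵ ion has zero CFSE in either geometry, so four ligands adopt the sterically favoured tetrahedral geometry. → tetrahedral.

[Fe(NCS)4]^-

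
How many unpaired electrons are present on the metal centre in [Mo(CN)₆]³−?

3

Each cyanide is −1; balancing the −3 overall charge requires Mo(III).
Molybdenum is a group-6 element; Mo(III) is therefore d³.
In an octahedral field the d³ configuration is t₂g³e_g⁰ (only one arrangement possible), giving 3 unpaired electrons.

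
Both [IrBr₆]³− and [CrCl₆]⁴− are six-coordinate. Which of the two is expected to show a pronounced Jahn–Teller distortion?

[CrCl₆]⁴−

[IrBr₆]³−: Each bromide is −1; balancing the −3 overall charge requires Ir(III). Iridium is a group-9 element; Ir(III) is therefore d⁶. A 5d ion has a large Δₒ and is invariably low-spin. The d⁶ configuration leaves the e_g set evenly filled (or empty) — no strong Jahn–Teller driving force.
[CrCl₆]⁴−: Each chloride is −1; balancing the −4 overall charge requires Cr(II). Group 6 minus oxidation state 2 gives a d⁴ configuration. Chloride is a weak-field ligand for a first-row metal, so the complex is high-spin. The t₂g³e_g¹ (high-spin) configuration has an unevenly filled e_g set; the Jahn–Teller theorem predicts a tetragonal distortion (typically axial elongation) to lift the degeneracy.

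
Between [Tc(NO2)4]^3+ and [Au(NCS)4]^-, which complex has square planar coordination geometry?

For [Tc(NO2)4]^3+: Summing ligand charges against the +3 overall charge gives an oxidation state of +7 for technetium. Tc sits in group 7, so the d-electron count is 7 − 7 = 0. A d⁰ ion has no crystal-field stabilisation preference between square planar and tetrahedral, so four ligands adopt the sterically favoured tetrahedral geometry. → tetrahedral.
For [Au(NCS)4]^-: Summing ligand charges against the −1 overall charge gives an oxidation state of +3 for gold. Group 11 minus oxidation state 3 gives a d⁸ configuration. A 5d d⁸ ion has a large crystal-field splitting; square planar leaves the high-energy d_{x²−y²} orbital empty and maximises CFSE. → square planar.

[Au(NCS)4]^-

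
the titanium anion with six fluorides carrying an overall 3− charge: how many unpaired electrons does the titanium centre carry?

Ligand charges: each fluoride is −1. With an overall charge of −3 the titanium centre must be in the +3 oxidation state.
Ti sits in group 4, so the d-electron count is 4 − 3 = 1.
In an octahedral field the d¹ configuration is t₂g¹e_g⁰ (only one arrangement possible), giving 1 unpaired electron.

1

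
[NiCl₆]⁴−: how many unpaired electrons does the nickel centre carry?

2

Each chloride is −1; balancing the −4 overall charge requires Ni(II).
Group 10 minus oxidation state 2 gives a d⁸ configuration.
In an octahedral field the d⁸ configuration is t₂g⁶e_g² (only one arrangement possible), giving 2 unpaired electrons.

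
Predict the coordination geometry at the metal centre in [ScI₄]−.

tetrahedral

Each iodide is −1; balancing the −1 overall charge requires Sc(III).
Sc sits in group 3, so the d-electron count is 3 − 3 = 0.
With 4 monodentate ligands the coordination number is 4.
A d⁰ ion has no crystal-field stabilisation preference between square planar and tetrahedral, so four ligands adopt the sterically favoured tetrahedral geometry.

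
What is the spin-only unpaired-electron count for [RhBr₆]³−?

0

Each bromide is −1; balancing the −3 overall charge requires Rh(III).
Rh sits in group 9, so the d-electron count is 9 − 3 = 6.
The spin state decides the count: a 4d ion has a large Δₒ and is invariably low-spin.
An octahedral low-spin d⁶ ion is t₂g⁶e_g⁰, giving 0 unpaired electrons.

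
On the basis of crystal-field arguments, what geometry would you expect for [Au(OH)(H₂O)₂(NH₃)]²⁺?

square planar

Ligand charges: each hydroxide is −1; water is neutral; ammonia is neutral. With an overall charge of +2 the gold centre must be in the +3 oxidation state.
Gold is a group-11 element; Au(III) is therefore d⁸.
With 4 monodentate ligands the coordination number is 4.
A 5d d⁸ ion has a large crystal-field splitting; square planar leaves the high-energy d_{x²−y²} orbital empty and maximises CFSE.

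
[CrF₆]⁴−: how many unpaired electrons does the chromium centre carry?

Summing ligand charges against the −4 overall charge gives an oxidation state of +2 for chromium.
Chromium is a group-6 element; Cr(II) is therefore d⁴.
The spin state decides the count: Fluoride is a weak-field ligand for a first-row metal, so the complex is high-spin.
An octahedral high-spin d⁴ ion is t₂g³e_g¹, giving 4 unpaired electrons.

4 unpaired electrons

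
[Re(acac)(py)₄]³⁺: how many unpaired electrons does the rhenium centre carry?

3 unpaired electrons

Summing ligand charges against the +3 overall charge gives an oxidation state of +4 for rhenium.
Rhenium is a group-7 element; Re(IV) is therefore d³.
Counting donor atoms: 1×acetylacetonate (bidentate) → 2 donors; 4×pyridine (monodentate) → 4 donors. Coordination number = 6.
In an octahedral field the d³ configuration is t₂g³e_g⁰ (only one arrangement possible), giving 3 unpaired electrons.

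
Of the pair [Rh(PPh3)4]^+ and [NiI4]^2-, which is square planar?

[Rh(PPh3)4]^+

For [Rh(PPh3)4]^+: Triphenylphosphine is neutral; balancing the +1 overall charge requires Rh(I). Group 9 minus oxidation state 1 gives a d⁸ configuration. A 4d d⁸ ion has a large crystal-field splitting; square planar leaves the high-energy d_{x²−y²} orbital empty and maximises CFSE. → square planar.
For [NiI4]^2-: Ligand charges: each iodide is −1. With an overall charge of −2 the nickel centre must be in the +2 oxidation state. Ni sits in group 10, so the d-electron count is 10 − 2 = 8. Iodide is a weak-field ligand. With weak-field ligands the CFSE gain from square planar is small, so a 3d d⁸ ion takes the sterically preferred tetrahedral geometry. → tetrahedral.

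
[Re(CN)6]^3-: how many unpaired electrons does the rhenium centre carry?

Each cyanide is −1; balancing the −3 overall charge requires Re(III).
Re sits in group 7, so the d-electron count is 7 − 3 = 4.
The spin state decides the count: a 5d ion has a large Δₒ and is invariably low-spin.
An octahedral low-spin d⁴ ion is t₂g⁴e_g⁰, giving 2 unpaired electrons.

2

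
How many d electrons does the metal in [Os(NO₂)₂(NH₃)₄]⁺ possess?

Summing ligand charges against the +1 overall charge gives an oxidation state of +3 for osmium.
Os sits in group 8, so the d-electron count is 8 − 3 = 5.

d5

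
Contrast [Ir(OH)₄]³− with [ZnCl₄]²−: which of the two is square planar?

For [Ir(OH)₄]³−: Each hydroxide is −1; balancing the −3 overall charge requires Ir(I). Ir sits in group 9, so the d-electron count is 9 − 1 = 8. A 5d d⁸ ion has a large crystal-field splitting; square planar leaves the high-energy d_{x²−y²} orbital empty and maximises CFSE. → square planar.
For [ZnCl₄]²−: Summing ligand charges against the −2 overall charge gives an oxidation state of +2 for zinc. Zinc is a group-12 element; Zn(II) is therefore d¹⁰. A d¹⁰ ion has no crystal-field stabilisation preference between square planar and tetrahedral, so four ligands adopt the sterically favoured tetrahedral geometry. → tetrahedral.

[Ir(OH)₄]³−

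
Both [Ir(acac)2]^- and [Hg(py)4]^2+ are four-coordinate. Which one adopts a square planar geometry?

[Ir(acac)2]^-

For [Ir(acac)2]^-: Each acetylacetonate is −1; balancing the −1 overall charge requires Ir(I). Ir sits in group 9, so the d-electron count is 9 − 1 = 8. A 5d d⁸ ion has a large crystal-field splitting; square planar leaves the high-energy d_{x²−y²} orbital empty and maximises CFSE. → square planar.
For [Hg(py)4]^2+: Pyridine is neutral; balancing the +2 overall charge requires Hg(II). Hg sits in group 12, so the d-electron count is 12 − 2 = 10. A d¹⁰ ion has no crystal-field stabilisation preference between square planar and tetrahedral, so four ligands adopt the sterically favoured tetrahedral geometry. → tetrahedral.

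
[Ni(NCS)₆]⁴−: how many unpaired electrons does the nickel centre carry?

Summing ligand charges against the −4 overall charge gives an oxidation state of +2 for nickel.
Ni sits in group 10, so the d-electron count is 10 − 2 = 8.
In an octahedral field the d⁸ configuration is t₂g⁶e_g² (only one arrangement possible), giving 2 unpaired electrons.

2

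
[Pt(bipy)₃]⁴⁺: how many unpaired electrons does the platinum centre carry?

0

Summing ligand charges against the +4 overall charge gives an oxidation state of +4 for platinum.
Platinum is a group-10 element; Pt(IV) is therefore d⁶.
Counting donor atoms: 3×2,2′-bipyridine (bidentate) → 6 donors. Coordination number = 6.
The spin state decides the count: a 5d ion has a large Δₒ and is invariably low-spin.
An octahedral low-spin d⁶ ion is t₂g⁶e_g⁰, giving 0 unpaired electrons.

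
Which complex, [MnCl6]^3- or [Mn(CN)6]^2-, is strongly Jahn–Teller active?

[MnCl6]^3-: Each chloride is −1; balancing the −3 overall charge requires Mn(III). Manganese is a group-7 element; Mn(III) is therefore d⁴. Chloride is a weak-field ligand for a first-row metal, so the complex is high-spin. The t₂g³e_g¹ (high-spin) configuration has an unevenly filled e_g set; the Jahn–Teller theorem predicts a tetragonal distortion (typically axial elongation) to lift the degeneracy.
[Mn(CN)6]^2-: Each cyanide is −1; balancing the −2 overall charge requires Mn(IV). Mn sits in group 7, so the d-electron count is 7 − 4 = 3. The d³ configuration leaves the e_g set evenly filled (or empty) — no strong Jahn–Teller driving force.

[MnCl6]^3-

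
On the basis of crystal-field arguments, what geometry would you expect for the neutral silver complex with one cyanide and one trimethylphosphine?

linear

Each cyanide is −1; trimethylphosphine is neutral; balancing the 0 overall charge requires Ag(I).
Silver is a group-11 element; Ag(I) is therefore d¹⁰.
With 2 monodentate ligands the coordination number is 2.
A d¹⁰ ion with only two ligands adopts a linear arrangement (sp hybridisation; no CFSE preference).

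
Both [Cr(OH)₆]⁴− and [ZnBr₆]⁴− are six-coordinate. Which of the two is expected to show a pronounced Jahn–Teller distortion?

[Cr(OH)₆]⁴−

[Cr(OH)₆]⁴−: Ligand charges: each hydroxide is −1. With an overall charge of −4 the chromium centre must be in the +2 oxidation state. Group 6 minus oxidation state 2 gives a d⁴ configuration. Hydroxide is a weak-field ligand for a first-row metal, so the complex is high-spin. The t₂g³e_g¹ (high-spin) configuration has an unevenly filled e_g set; the Jahn–Teller theorem predicts a tetragonal distortion (typically axial elongation) to lift the degeneracy.
[ZnBr₆]⁴−: Each bromide is −1; balancing the −4 overall charge requires Zn(II). Zn sits in group 12, so the d-electron count is 12 − 2 = 10. The d¹⁰ configuration leaves the e_g set evenly filled (or empty) — no strong Jahn–Teller driving force.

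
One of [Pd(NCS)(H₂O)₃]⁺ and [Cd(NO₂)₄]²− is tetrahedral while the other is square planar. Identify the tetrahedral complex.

[Cd(NO₂)₄]²−

For [Pd(NCS)(H₂O)₃]⁺: Each isothiocyanate is −1; water is neutral; balancing the +1 overall charge requires Pd(II). Pd sits in group 10, so the d-electron count is 10 − 2 = 8. A 4d d⁸ ion has a large crystal-field splitting; square planar leaves the high-energy d_{x²−y²} orbital empty and maximises CFSE. → square planar.
For [Cd(NO₂)₄]²−: Each nitro (N-bound nitrite) is −1; balancing the −2 overall charge requires Cd(II). Cadmium is a group-12 element; Cd(II) is therefore d¹⁰. A d¹⁰ ion has no crystal-field stabilisation preference between square planar and tetrahedral, so four ligands adopt the sterically favoured tetrahedral geometry. → tetrahedral.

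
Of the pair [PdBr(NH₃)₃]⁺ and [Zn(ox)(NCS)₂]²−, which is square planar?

[PdBr(NH₃)₃]⁺

For [PdBr(NH₃)₃]⁺: Each bromide is −1; ammonia is neutral; balancing the +1 overall charge requires Pd(II). Group 10 minus oxidation state 2 gives a d⁸ configuration. A 4d d⁸ ion has a large crystal-field splitting; square planar leaves the high-energy d_{x²−y²} orbital empty and maximises CFSE. → square planar.
For [Zn(ox)(NCS)₂]²−: Summing ligand charges against the −2 overall charge gives an oxidation state of +2 for zinc. Zn sits in group 12, so the d-electron count is 12 − 2 = 10. A d¹⁰ ion has no crystal-field stabilisation preference between square planar and tetrahedral, so four ligands adopt the sterically favoured tetrahedral geometry. → tetrahedral.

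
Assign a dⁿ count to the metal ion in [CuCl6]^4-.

Ligand charges: each chloride is −1. With an overall charge of −4 the copper centre must be in the +2 oxidation state.
Cu sits in group 11, so the d-electron count is 11 − 2 = 9.

d9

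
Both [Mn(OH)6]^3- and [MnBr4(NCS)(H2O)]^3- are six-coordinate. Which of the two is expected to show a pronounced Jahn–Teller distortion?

[Mn(OH)6]^3-

[Mn(OH)6]^3-: Each hydroxide is −1; balancing the −3 overall charge requires Mn(III). Group 7 minus oxidation state 3 gives a d⁴ configuration. Hydroxide is a weak-field ligand for a first-row metal, so the complex is high-spin. The t₂g³e_g¹ (high-spin) configuration has an unevenly filled e_g set; the Jahn–Teller theorem predicts a tetragonal distortion (typically axial elongation) to lift the degeneracy.
[MnBr4(NCS)(H2O)]^3-: Summing ligand charges against the −3 overall charge gives an oxidation state of +2 for manganese. Group 7 minus oxidation state 2 gives a d⁵ configuration. Bromide and isothiocyanate are weak-field ligands for a first-row metal, so the complex is high-spin. The d⁵ configuration leaves the e_g set evenly filled (or empty) — no strong Jahn–Teller driving force.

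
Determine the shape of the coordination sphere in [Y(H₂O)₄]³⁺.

Ligand charges: water is neutral. With an overall charge of +3 the yttrium centre must be in the +3 oxidation state.
Group 3 minus oxidation state 3 gives a d⁰ configuration.
Coordination number: 4.
A d⁰ ion has no crystal-field stabilisation preference between square planar and tetrahedral, so four ligands adopt the sterically favoured tetrahedral geometry.

tetrahedral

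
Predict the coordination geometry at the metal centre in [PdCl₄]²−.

Each chloride is −1; balancing the −2 overall charge requires Pd(II).
Palladium is a group-10 element; Pd(II) is therefore d⁸.
With 4 monodentate ligands the coordination number is 4.
A 4d d⁸ ion has a large crystal-field splitting; square planar leaves the high-energy d_{x²−y²} orbital empty and maximises CFSE.

square planar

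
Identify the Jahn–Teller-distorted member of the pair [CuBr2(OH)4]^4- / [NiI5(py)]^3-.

[CuBr2(OH)4]^4-: Summing ligand charges against the −4 overall charge gives an oxidation state of +2 for copper. Cu sits in group 11, so the d-electron count is 11 − 2 = 9. The t₂g⁶e_g³ configuration has an unevenly filled e_g set; the Jahn–Teller theorem predicts a tetragonal distortion (typically axial elongation) to lift the degeneracy.
[NiI5(py)]^3-: Each iodide is −1; pyridine is neutral; balancing the −3 overall charge requires Ni(II). Nickel is a group-10 element; Ni(II) is therefore d⁸. The d⁸ configuration leaves the e_g set evenly filled (or empty) — no strong Jahn–Teller driving force.

[CuBr2(OH)4]^4-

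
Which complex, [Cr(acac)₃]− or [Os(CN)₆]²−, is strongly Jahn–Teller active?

[Cr(acac)₃]−

[Cr(acac)₃]−: Summing ligand charges against the −1 overall charge gives an oxidation state of +2 for chromium. Chromium is a group-6 element; Cr(II) is therefore d⁴. Acetylacetonate is a weak-field ligand for a first-row metal, so the complex is high-spin. The t₂g³e_g¹ (high-spin) configuration has an unevenly filled e_g set; the Jahn–Teller theorem predicts a tetragonal distortion (typically axial elongation) to lift the degeneracy.
[Os(CN)₆]²−: Ligand charges: each cyanide is −1. With an overall charge of −2 the osmium centre must be in the +4 oxidation state. Os sits in group 8, so the d-electron count is 8 − 4 = 4. A 5d ion has a large Δₒ and is invariably low-spin. The d⁴ configuration leaves the e_g set evenly filled (or empty) — no strong Jahn–Teller driving force.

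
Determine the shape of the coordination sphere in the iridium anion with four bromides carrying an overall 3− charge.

square planar

Ligand charges: each bromide is −1. With an overall charge of −3 the iridium centre must be in the +1 oxidation state.
Ir sits in group 9, so the d-electron count is 9 − 1 = 8.
With 4 monodentate ligands the coordination number is 4.
A 5d d⁸ ion has a large crystal-field splitting; square planar leaves the high-energy d_{x²−y²} orbital empty and maximises CFSE.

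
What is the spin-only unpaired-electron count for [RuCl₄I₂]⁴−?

0

Each chloride is −1; each iodide is −1; balancing the −4 overall charge requires Ru(II).
Group 8 minus oxidation state 2 gives a d⁶ configuration.
The spin state decides the count: a 4d ion has a large Δₒ and is invariably low-spin.
An octahedral low-spin d⁶ ion is t₂g⁶e_g⁰, giving 0 unpaired electrons.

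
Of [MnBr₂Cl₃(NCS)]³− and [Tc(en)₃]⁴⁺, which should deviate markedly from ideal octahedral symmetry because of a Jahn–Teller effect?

[MnBr₂Cl₃(NCS)]³−

[MnBr₂Cl₃(NCS)]³−: Ligand charges: each bromide is −1; each chloride is −1; each isothiocyanate is −1. With an overall charge of −3 the manganese centre must be in the +3 oxidation state. Group 7 minus oxidation state 3 gives a d⁴ configuration. Bromide, chloride, and isothiocyanate are weak-field ligands for a first-row metal, so the complex is high-spin. The t₂g³e_g¹ (high-spin) configuration has an unevenly filled e_g set; the Jahn–Teller theorem predicts a tetragonal distortion (typically axial elongation) to lift the degeneracy.
[Tc(en)₃]⁴⁺: Ligand charges: ethylenediamine is neutral. With an overall charge of +4 the technetium centre must be in the +4 oxidation state. Technetium is a group-7 element; Tc(IV) is therefore d³. The d³ configuration leaves the e_g set evenly filled (or empty) — no strong Jahn–Teller driving force.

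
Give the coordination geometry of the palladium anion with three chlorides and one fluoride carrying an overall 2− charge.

Summing ligand charges against the −2 overall charge gives an oxidation state of +2 for palladium.
Group 10 minus oxidation state 2 gives a d⁸ configuration.
Coordination number: 4.
A 4d d⁸ ion has a large crystal-field splitting; square planar leaves the high-energy d_{x²−y²} orbital empty and maximises CFSE.

square planar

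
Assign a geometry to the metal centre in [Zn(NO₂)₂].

Each nitro (N-bound nitrite) is −1; balancing the 0 overall charge requires Zn(II).
Group 12 minus oxidation state 2 gives a d¹⁰ configuration.
With 2 monodentate ligands the coordination number is 2.
A d¹⁰ ion with only two ligands adopts a linear arrangement (sp hybridisation; no CFSE preference).

linear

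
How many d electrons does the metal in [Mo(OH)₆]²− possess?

d²

Ligand charges: each hydroxide is −1. With an overall charge of −2 the molybdenum centre must be in the +4 oxidation state.
Mo sits in group 6, so the d-electron count is 6 − 4 = 2.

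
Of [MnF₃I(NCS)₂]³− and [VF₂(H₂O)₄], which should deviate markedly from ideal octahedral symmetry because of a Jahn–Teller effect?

[MnF₃I(NCS)₂]³−: Each fluoride is −1; each iodide is −1; each isothiocyanate is −1; balancing the −3 overall charge requires Mn(III). Mn sits in group 7, so the d-electron count is 7 − 3 = 4. Fluoride, iodide, and isothiocyanate are weak-field ligands for a first-row metal, so the complex is high-spin. The t₂g³e_g¹ (high-spin) configuration has an unevenly filled e_g set; the Jahn–Teller theorem predicts a tetragonal distortion (typically axial elongation) to lift the degeneracy.
[VF₂(H₂O)₄]: Each fluoride is −1; water is neutral; balancing the 0 overall charge requires V(II). Group 5 minus oxidation state 2 gives a d³ configuration. The d³ configuration leaves the e_g set evenly filled (or empty) — no strong Jahn–Teller driving force.

[MnF₃I(NCS)₂]³−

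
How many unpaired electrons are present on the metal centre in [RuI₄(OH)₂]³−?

1

Ligand charges: each iodide is −1; each hydroxide is −1. With an overall charge of −3 the ruthenium centre must be in the +3 oxidation state.
Group 8 minus oxidation state 3 gives a d⁵ configuration.
The spin state decides the count: a 4d ion has a large Δₒ and is invariably low-spin.
An octahedral low-spin d⁵ ion is t₂g⁵e_g⁰, giving 1 unpaired electron.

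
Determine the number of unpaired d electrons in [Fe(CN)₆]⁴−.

Ligand charges: each cyanide is −1. With an overall charge of −4 the iron centre must be in the +2 oxidation state.
Fe sits in group 8, so the d-electron count is 8 − 2 = 6.
The spin state decides the count: Cyanide is a strong-field ligand (high in the spectrochemical series) for a first-row metal, so the complex is low-spin.
An octahedral low-spin d⁶ ion is t₂g⁶e_g⁰, giving 0 unpaired electrons.

0 unpaired electrons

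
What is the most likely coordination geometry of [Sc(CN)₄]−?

tetrahedral

Ligand charges: each cyanide is −1. With an overall charge of −1 the scandium centre must be in the +3 oxidation state.
Scandium is a group-3 element; Sc(III) is therefore d⁰.
With 4 monodentate ligands the coordination number is 4.
A d⁰ ion has no crystal-field stabilisation preference between square planar and tetrahedral, so four ligands adopt the sterically favoured tetrahedral geometry.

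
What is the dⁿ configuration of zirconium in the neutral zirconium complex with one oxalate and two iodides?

Each oxalate is −2; each iodide is −1; balancing the 0 overall charge requires Zr(IV).
Group 4 minus oxidation state 4 gives a d⁰ configuration.

d⁰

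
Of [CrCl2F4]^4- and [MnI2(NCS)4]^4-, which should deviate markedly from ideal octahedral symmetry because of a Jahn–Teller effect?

[CrCl2F4]^4-: Summing ligand charges against the −4 overall charge gives an oxidation state of +2 for chromium. Cr sits in group 6, so the d-electron count is 6 − 2 = 4. Chloride and fluoride are weak-field ligands for a first-row metal, so the complex is high-spin. The t₂g³e_g¹ (high-spin) configuration has an unevenly filled e_g set; the Jahn–Teller theorem predicts a tetragonal distortion (typically axial elongation) to lift the degeneracy.
[MnI2(NCS)4]^4-: Ligand charges: each iodide is −1; each isothiocyanate is −1. With an overall charge of −4 the manganese centre must be in the +2 oxidation state. Manganese is a group-7 element; Mn(II) is therefore d⁵. Iodide and isothiocyanate are weak-field ligands for a first-row metal, so the complex is high-spin. The d⁵ configuration leaves the e_g set evenly filled (or empty) — no strong Jahn–Teller driving force.

[CrCl2F4]^4-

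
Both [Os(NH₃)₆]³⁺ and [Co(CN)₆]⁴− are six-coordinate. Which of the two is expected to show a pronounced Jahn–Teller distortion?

[Co(CN)₆]⁴−

[Os(NH₃)₆]³⁺: Ligand charges: ammonia is neutral. With an overall charge of +3 the osmium centre must be in the +3 oxidation state. Os sits in group 8, so the d-electron count is 8 − 3 = 5. A 5d ion has a large Δₒ and is invariably low-spin. The d⁵ configuration leaves the e_g set evenly filled (or empty) — no strong Jahn–Teller driving force.
[Co(CN)₆]⁴−: Summing ligand charges against the −4 overall charge gives an oxidation state of +2 for cobalt. Co sits in group 9, so the d-electron count is 9 − 2 = 7. Cyanide is a strong-field ligand (high in the spectrochemical series) for a first-row metal, so the complex is low-spin. The t₂g⁶e_g¹ (low-spin) configuration has an unevenly filled e_g set; the Jahn–Teller theorem predicts a tetragonal distortion (typically axial elongation) to lift the degeneracy.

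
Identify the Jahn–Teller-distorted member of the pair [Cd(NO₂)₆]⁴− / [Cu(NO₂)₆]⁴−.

[Cu(NO₂)₆]⁴−

[Cd(NO₂)₆]⁴−: Each nitro (N-bound nitrite) is −1; balancing the −4 overall charge requires Cd(II). Cd sits in group 12, so the d-electron count is 12 − 2 = 10. The d¹⁰ configuration leaves the e_g set evenly filled (or empty) — no strong Jahn–Teller driving force.
[Cu(NO₂)₆]⁴−: Ligand charges: each nitro (N-bound nitrite) is −1. With an overall charge of −4 the copper centre must be in the +2 oxidation state. Group 11 minus oxidation state 2 gives a d⁹ configuration. The t₂g⁶e_g³ configuration has an unevenly filled e_g set; the Jahn–Teller theorem predicts a tetragonal distortion (typically axial elongation) to lift the degeneracy.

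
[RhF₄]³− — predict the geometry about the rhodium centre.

Ligand charges: each fluoride is −1. With an overall charge of −3 the rhodium centre must be in the +1 oxidation state.
Group 9 minus oxidation state 1 gives a d⁸ configuration.
Coordination number: 4.
A 4d d⁸ ion has a large crystal-field splitting; square planar leaves the high-energy d_{x²−y²} orbital empty and maximises CFSE.

square planar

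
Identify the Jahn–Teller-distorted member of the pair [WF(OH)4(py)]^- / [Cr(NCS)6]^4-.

[WF(OH)4(py)]^-: Ligand charges: each fluoride is −1; each hydroxide is −1; pyridine is neutral. With an overall charge of −1 the tungsten centre must be in the +4 oxidation state. W sits in group 6, so the d-electron count is 6 − 4 = 2. The d² configuration leaves the e_g set evenly filled (or empty) — no strong Jahn–Teller driving force.
[Cr(NCS)6]^4-: Summing ligand charges against the −4 overall charge gives an oxidation state of +2 for chromium. Chromium is a group-6 element; Cr(II) is therefore d⁴. Isothiocyanate is a weak-field ligand for a first-row metal, so the complex is high-spin. The t₂g³e_g¹ (high-spin) configuration has an unevenly filled e_g set; the Jahn–Teller theorem predicts a tetragonal distortion (typically axial elongation) to lift the degeneracy.

[Cr(NCS)6]^4-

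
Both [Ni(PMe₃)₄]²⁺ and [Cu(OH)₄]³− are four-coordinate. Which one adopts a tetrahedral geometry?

[Cu(OH)₄]³−

For [Ni(PMe₃)₄]²⁺: Trimethylphosphine is neutral; balancing the +2 overall charge requires Ni(II). Nickel is a group-10 element; Ni(II) is therefore d⁸. Trimethylphosphine is a strong-field ligand (high in the spectrochemical series). A 3d d⁸ ion with strong-field ligands gains enough CFSE to favour square planar over tetrahedral. → square planar.
For [Cu(OH)₄]³−: Summing ligand charges against the −3 overall charge gives an oxidation state of +1 for copper. Cu sits in group 11, so the d-electron count is 11 − 1 = 10. A d¹⁰ ion has no crystal-field stabilisation preference between square planar and tetrahedral, so four ligands adopt the sterically favoured tetrahedral geometry. → tetrahedral.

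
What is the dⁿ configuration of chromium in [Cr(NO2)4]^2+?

d0

Ligand charges: each nitro (N-bound nitrite) is −1. With an overall charge of +2 the chromium centre must be in the +6 oxidation state.
Cr sits in group 6, so the d-electron count is 6 − 6 = 0.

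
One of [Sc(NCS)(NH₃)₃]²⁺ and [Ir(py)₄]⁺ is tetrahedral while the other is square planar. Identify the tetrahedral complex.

[Sc(NCS)(NH₃)₃]²⁺

For [Sc(NCS)(NH₃)₃]²⁺: Summing ligand charges against the +2 overall charge gives an oxidation state of +3 for scandium. Sc sits in group 3, so the d-electron count is 3 − 3 = 0. A d⁰ ion has no crystal-field stabilisation preference between square planar and tetrahedral, so four ligands adopt the sterically favoured tetrahedral geometry. → tetrahedral.
For [Ir(py)₄]⁺: Ligand charges: pyridine is neutral. With an overall charge of +1 the iridium centre must be in the +1 oxidation state. Iridium is a group-9 element; Ir(I) is therefore d⁸. A 5d d⁸ ion has a large crystal-field splitting; square planar leaves the high-energy d_{x²−y²} orbital empty and maximises CFSE. → square planar.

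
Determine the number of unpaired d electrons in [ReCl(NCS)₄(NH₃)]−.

3

Ligand charges: each chloride is −1; each isothiocyanate is −1; ammonia is neutral. With an overall charge of −1 the rhenium centre must be in the +4 oxidation state.
Re sits in group 7, so the d-electron count is 7 − 4 = 3.
In an octahedral field the d³ configuration is t₂g³e_g⁰ (only one arrangement possible), giving 3 unpaired electrons.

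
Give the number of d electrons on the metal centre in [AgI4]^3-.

Each iodide is −1; balancing the −3 overall charge requires Ag(I).
Ag sits in group 11, so the d-electron count is 11 − 1 = 10.

d¹⁰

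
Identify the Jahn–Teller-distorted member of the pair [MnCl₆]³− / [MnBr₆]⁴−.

[MnCl₆]³−: Summing ligand charges against the −3 overall charge gives an oxidation state of +3 for manganese. Manganese is a group-7 element; Mn(III) is therefore d⁴. Chloride is a weak-field ligand for a first-row metal, so the complex is high-spin. The t₂g³e_g¹ (high-spin) configuration has an unevenly filled e_g set; the Jahn–Teller theorem predicts a tetragonal distortion (typically axial elongation) to lift the degeneracy.
[MnBr₆]⁴−: Ligand charges: each bromide is −1. With an overall charge of −4 the manganese centre must be in the +2 oxidation state. Manganese is a group-7 element; Mn(II) is therefore d⁵. Bromide is a weak-field ligand for a first-row metal, so the complex is high-spin. The d⁵ configuration leaves the e_g set evenly filled (or empty) — no strong Jahn–Teller driving force.

[MnCl₆]³−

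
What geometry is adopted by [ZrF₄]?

Each fluoride is −1; balancing the 0 overall charge requires Zr(IV).
Zr sits in group 4, so the d-electron count is 4 − 4 = 0.
With 4 monodentate ligands the coordination number is 4.
A d⁰ ion has no crystal-field stabilisation preference between square planar and tetrahedral, so four ligands adopt the sterically favoured tetrahedral geometry.

tetrahedral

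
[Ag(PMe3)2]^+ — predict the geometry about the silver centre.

Trimethylphosphine is neutral; balancing the +1 overall charge requires Ag(I).
Silver is a group-11 element; Ag(I) is therefore d¹⁰.
With 2 monodentate ligands the coordination number is 2.
A d¹⁰ ion with only two ligands adopts a linear arrangement (sp hybridisation; no CFSE preference).

linear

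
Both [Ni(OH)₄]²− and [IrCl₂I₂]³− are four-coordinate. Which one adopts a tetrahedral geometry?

[Ni(OH)₄]²−

For [Ni(OH)₄]²−: Each hydroxide is −1; balancing the −2 overall charge requires Ni(II). Nickel is a group-10 element; Ni(II) is therefore d⁸. Hydroxide is a weak-field ligand. With weak-field ligands the CFSE gain from square planar is small, so a 3d d⁸ ion takes the sterically preferred tetrahedral geometry. → tetrahedral.
For [IrCl₂I₂]³−: Summing ligand charges against the −3 overall charge gives an oxidation state of +1 for iridium. Group 9 minus oxidation state 1 gives a d⁸ configuration. A 5d d⁸ ion has a large crystal-field splitting; square planar leaves the high-energy d_{x²−y²} orbital empty and maximises CFSE. → square planar.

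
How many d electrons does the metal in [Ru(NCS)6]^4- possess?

d6

Summing ligand charges against the −4 overall charge gives an oxidation state of +2 for ruthenium.
Ruthenium is a group-8 element; Ru(II) is therefore d⁶.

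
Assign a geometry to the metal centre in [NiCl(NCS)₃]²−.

tetrahedral

Ligand charges: each chloride is −1; each isothiocyanate is −1. With an overall charge of −2 the nickel centre must be in the +2 oxidation state.
Ni sits in group 10, so the d-electron count is 10 − 2 = 8.
With 4 monodentate ligands the coordination number is 4.
Chloride and isothiocyanate are weak-field ligands.
With weak-field ligands the CFSE gain from square planar is small, so a 3d d⁸ ion takes the sterically preferred tetrahedral geometry.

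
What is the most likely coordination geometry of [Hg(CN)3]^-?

Ligand charges: each cyanide is −1. With an overall charge of −1 the mercury centre must be in the +2 oxidation state.
Mercury is a group-12 element; Hg(II) is therefore d¹⁰.
With 3 monodentate ligands the coordination number is 3.
Three ligands around a d¹⁰ centre minimise repulsion in a trigonal-planar arrangement.

trigonal planar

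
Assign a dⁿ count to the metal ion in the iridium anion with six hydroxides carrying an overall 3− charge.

Ligand charges: each hydroxide is −1. With an overall charge of −3 the iridium centre must be in the +3 oxidation state.
Ir sits in group 9, so the d-electron count is 9 − 3 = 6.

d⁶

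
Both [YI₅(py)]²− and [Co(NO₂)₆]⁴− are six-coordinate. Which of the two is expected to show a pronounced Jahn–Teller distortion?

[YI₅(py)]²−: Ligand charges: each iodide is −1; pyridine is neutral. With an overall charge of −2 the yttrium centre must be in the +3 oxidation state. Group 3 minus oxidation state 3 gives a d⁰ configuration. The d⁰ configuration leaves the e_g set evenly filled (or empty) — no strong Jahn–Teller driving force.
[Co(NO₂)₆]⁴−: Summing ligand charges against the −4 overall charge gives an oxidation state of +2 for cobalt. Co sits in group 9, so the d-electron count is 9 − 2 = 7. Nitro (N-bound nitrite) is a strong-field ligand (high in the spectrochemical series) for a first-row metal, so the complex is low-spin. The t₂g⁶e_g¹ (low-spin) configuration has an unevenly filled e_g set; the Jahn–Teller theorem predicts a tetragonal distortion (typically axial elongation) to lift the degeneracy.

[Co(NO₂)₆]⁴−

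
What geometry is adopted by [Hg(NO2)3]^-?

trigonal planar

Summing ligand charges against the −1 overall charge gives an oxidation state of +2 for mercury.
Group 12 minus oxidation state 2 gives a d¹⁰ configuration.
With 3 monodentate ligands the coordination number is 3.
Three ligands around a d¹⁰ centre minimise repulsion in a trigonal-planar arrangement.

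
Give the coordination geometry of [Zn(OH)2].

linear

Each hydroxide is −1; balancing the 0 overall charge requires Zn(II).
Zn sits in group 12, so the d-electron count is 12 − 2 = 10.
With 2 monodentate ligands the coordination number is 2.
A d¹⁰ ion with only two ligands adopts a linear arrangement (sp hybridisation; no CFSE preference).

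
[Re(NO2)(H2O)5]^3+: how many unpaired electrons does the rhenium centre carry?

3

Each nitro (N-bound nitrite) is −1; water is neutral; balancing the +3 overall charge requires Re(IV).
Group 7 minus oxidation state 4 gives a d³ configuration.
In an octahedral field the d³ configuration is t₂g³e_g⁰ (only one arrangement possible), giving 3 unpaired electrons.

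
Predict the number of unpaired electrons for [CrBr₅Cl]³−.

3

Each bromide is −1; each chloride is −1; balancing the −3 overall charge requires Cr(III).
Chromium is a group-6 element; Cr(III) is therefore d³.
In an octahedral field the d³ configuration is t₂g³e_g⁰ (only one arrangement possible), giving 3 unpaired electrons.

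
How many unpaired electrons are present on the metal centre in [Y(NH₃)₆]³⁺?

Ligand charges: ammonia is neutral. With an overall charge of +3 the yttrium centre must be in the +3 oxidation state.
Group 3 minus oxidation state 3 gives a d⁰ configuration.
In an octahedral field the d⁰ configuration is t₂g⁰e_g⁰, giving 0 unpaired electrons.

0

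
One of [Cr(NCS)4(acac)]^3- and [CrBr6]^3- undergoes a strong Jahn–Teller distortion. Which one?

[Cr(NCS)4(acac)]^3-: Summing ligand charges against the −3 overall charge gives an oxidation state of +2 for chromium. Group 6 minus oxidation state 2 gives a d⁴ configuration. Acetylacetonate and isothiocyanate are weak-field ligands for a first-row metal, so the complex is high-spin. The t₂g³e_g¹ (high-spin) configuration has an unevenly filled e_g set; the Jahn–Teller theorem predicts a tetragonal distortion (typically axial elongation) to lift the degeneracy.
[CrBr6]^3-: Ligand charges: each bromide is −1. With an overall charge of −3 the chromium centre must be in the +3 oxidation state. Chromium is a group-6 element; Cr(III) is therefore d³. The d³ configuration leaves the e_g set evenly filled (or empty) — no strong Jahn–Teller driving force.

[Cr(NCS)4(acac)]^3-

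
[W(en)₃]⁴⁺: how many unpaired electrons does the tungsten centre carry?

2

Ligand charges: ethylenediamine is neutral. With an overall charge of +4 the tungsten centre must be in the +4 oxidation state.
W sits in group 6, so the d-electron count is 6 − 4 = 2.
Counting donor atoms: 3×ethylenediamine (bidentate) → 6 donors. Coordination number = 6.
In an octahedral field the d² configuration is t₂g²e_g⁰ (only one arrangement possible), giving 2 unpaired electrons.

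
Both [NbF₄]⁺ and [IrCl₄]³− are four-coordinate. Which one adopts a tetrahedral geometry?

For [NbF₄]⁺: Summing ligand charges against the +1 overall charge gives an oxidation state of +5 for niobium. Group 5 minus oxidation state 5 gives a d⁰ configuration. A d⁰ ion has no crystal-field stabilisation preference between square planar and tetrahedral, so four ligands adopt the sterically favoured tetrahedral geometry. → tetrahedral.
For [IrCl₄]³−: Ligand charges: each chloride is −1. With an overall charge of −3 the iridium centre must be in the +1 oxidation state. Iridium is a group-9 element; Ir(I) is therefore d⁸. A 5d d⁸ ion has a large crystal-field splitting; square planar leaves the high-energy d_{x²−y²} orbital empty and maximises CFSE. → square planar.

[NbF₄]⁺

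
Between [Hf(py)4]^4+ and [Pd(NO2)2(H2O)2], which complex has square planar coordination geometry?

For [Hf(py)4]^4+: Summing ligand charges against the +4 overall charge gives an oxidation state of +4 for hafnium. Hf sits in group 4, so the d-electron count is 4 − 4 = 0. A d⁰ ion has no crystal-field stabilisation preference between square planar and tetrahedral, so four ligands adopt the sterically favoured tetrahedral geometry. → tetrahedral.
For [Pd(NO2)2(H2O)2]: Summing ligand charges against the 0 overall charge gives an oxidation state of +2 for palladium. Pd sits in group 10, so the d-electron count is 10 − 2 = 8. A 4d d⁸ ion has a large crystal-field splitting; square planar leaves the high-energy d_{x²−y²} orbital empty and maximises CFSE. → square planar.

[Pd(NO2)2(H2O)2]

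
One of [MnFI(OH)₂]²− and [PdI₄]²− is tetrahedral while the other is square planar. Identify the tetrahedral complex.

[MnFI(OH)₂]²−

For [MnFI(OH)₂]²−: Each fluoride is −1; each iodide is −1; each hydroxide is −1; balancing the −2 overall charge requires Mn(II). Group 7 minus oxidation state 2 gives a d⁵ configuration. A high-spin d⁵ ion has zero CFSE in either geometry, so four ligands adopt the sterically favoured tetrahedral geometry. → tetrahedral.
For [PdI₄]²−: Summing ligand charges against the −2 overall charge gives an oxidation state of +2 for palladium. Pd sits in group 10, so the d-electron count is 10 − 2 = 8. A 4d d⁸ ion has a large crystal-field splitting; square planar leaves the high-energy d_{x²−y²} orbital empty and maximises CFSE. → square planar.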